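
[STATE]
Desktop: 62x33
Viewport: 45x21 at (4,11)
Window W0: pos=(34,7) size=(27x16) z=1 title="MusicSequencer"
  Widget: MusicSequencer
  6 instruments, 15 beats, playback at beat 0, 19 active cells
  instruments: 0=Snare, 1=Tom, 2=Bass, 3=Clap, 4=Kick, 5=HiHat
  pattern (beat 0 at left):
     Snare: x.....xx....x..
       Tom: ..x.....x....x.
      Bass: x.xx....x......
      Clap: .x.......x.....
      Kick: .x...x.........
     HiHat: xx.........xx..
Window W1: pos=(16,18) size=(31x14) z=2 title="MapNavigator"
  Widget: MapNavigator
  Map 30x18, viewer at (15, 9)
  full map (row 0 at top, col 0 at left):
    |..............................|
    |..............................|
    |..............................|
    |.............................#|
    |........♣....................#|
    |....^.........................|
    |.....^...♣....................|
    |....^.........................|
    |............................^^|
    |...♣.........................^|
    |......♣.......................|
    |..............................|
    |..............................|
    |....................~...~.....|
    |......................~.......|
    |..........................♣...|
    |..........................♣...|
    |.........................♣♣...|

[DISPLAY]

                              ┃ Snare█·····██
                              ┃   Tom··█·····
                              ┃  Bass█·██····
                              ┃  Clap·█······
                              ┃  Kick·█···█··
                              ┃ HiHat██······
                              ┃              
            ┏━━━━━━━━━━━━━━━━━━━━━━━━━━━━━┓  
            ┃ MapNavigator                ┃  
            ┠─────────────────────────────┨  
            ┃.......♣....................#┃  
            ┃...^.........................┃━━
            ┃....^...♣....................┃  
            ┃...^.........................┃  
            ┃...........................^^┃  
            ┃..♣...........@.............^┃  
            ┃.....♣.......................┃  
            ┃.............................┃  
            ┃.............................┃  
            ┃...................~...~.....┃  
            ┗━━━━━━━━━━━━━━━━━━━━━━━━━━━━━┛  


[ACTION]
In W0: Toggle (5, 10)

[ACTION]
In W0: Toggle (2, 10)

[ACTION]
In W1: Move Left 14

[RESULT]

                              ┃ Snare█·····██
                              ┃   Tom··█·····
                              ┃  Bass█·██····
                              ┃  Clap·█······
                              ┃  Kick·█···█··
                              ┃ HiHat██······
                              ┃              
            ┏━━━━━━━━━━━━━━━━━━━━━━━━━━━━━┓  
            ┃ MapNavigator                ┃  
            ┠─────────────────────────────┨  
            ┃             ........♣.......┃  
            ┃             ....^...........┃━━
            ┃             .....^...♣......┃  
            ┃             ....^...........┃  
            ┃             ................┃  
            ┃             .@.♣............┃  
            ┃             ......♣.........┃  
            ┃             ................┃  
            ┃             ................┃  
            ┃             ................┃  
            ┗━━━━━━━━━━━━━━━━━━━━━━━━━━━━━┛  


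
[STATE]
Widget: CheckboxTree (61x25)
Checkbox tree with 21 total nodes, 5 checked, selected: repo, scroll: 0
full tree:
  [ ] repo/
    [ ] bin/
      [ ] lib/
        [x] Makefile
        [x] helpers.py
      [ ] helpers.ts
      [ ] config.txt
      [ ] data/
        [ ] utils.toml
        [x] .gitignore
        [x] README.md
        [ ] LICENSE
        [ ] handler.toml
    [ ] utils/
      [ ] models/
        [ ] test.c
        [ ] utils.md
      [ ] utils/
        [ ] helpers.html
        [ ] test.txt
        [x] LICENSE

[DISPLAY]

>[-] repo/                                                   
   [-] bin/                                                  
     [x] lib/                                                
       [x] Makefile                                          
       [x] helpers.py                                        
     [ ] helpers.ts                                          
     [ ] config.txt                                          
     [-] data/                                               
       [ ] utils.toml                                        
       [x] .gitignore                                        
       [x] README.md                                         
       [ ] LICENSE                                           
       [ ] handler.toml                                      
   [-] utils/                                                
     [ ] models/                                             
       [ ] test.c                                            
       [ ] utils.md                                          
     [-] utils/                                              
       [ ] helpers.html                                      
       [ ] test.txt                                          
       [x] LICENSE                                           
                                                             
                                                             
                                                             
                                                             


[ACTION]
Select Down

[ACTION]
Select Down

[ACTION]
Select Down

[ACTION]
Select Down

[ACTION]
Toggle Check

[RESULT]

 [-] repo/                                                   
   [-] bin/                                                  
     [-] lib/                                                
       [x] Makefile                                          
>      [ ] helpers.py                                        
     [ ] helpers.ts                                          
     [ ] config.txt                                          
     [-] data/                                               
       [ ] utils.toml                                        
       [x] .gitignore                                        
       [x] README.md                                         
       [ ] LICENSE                                           
       [ ] handler.toml                                      
   [-] utils/                                                
     [ ] models/                                             
       [ ] test.c                                            
       [ ] utils.md                                          
     [-] utils/                                              
       [ ] helpers.html                                      
       [ ] test.txt                                          
       [x] LICENSE                                           
                                                             
                                                             
                                                             
                                                             


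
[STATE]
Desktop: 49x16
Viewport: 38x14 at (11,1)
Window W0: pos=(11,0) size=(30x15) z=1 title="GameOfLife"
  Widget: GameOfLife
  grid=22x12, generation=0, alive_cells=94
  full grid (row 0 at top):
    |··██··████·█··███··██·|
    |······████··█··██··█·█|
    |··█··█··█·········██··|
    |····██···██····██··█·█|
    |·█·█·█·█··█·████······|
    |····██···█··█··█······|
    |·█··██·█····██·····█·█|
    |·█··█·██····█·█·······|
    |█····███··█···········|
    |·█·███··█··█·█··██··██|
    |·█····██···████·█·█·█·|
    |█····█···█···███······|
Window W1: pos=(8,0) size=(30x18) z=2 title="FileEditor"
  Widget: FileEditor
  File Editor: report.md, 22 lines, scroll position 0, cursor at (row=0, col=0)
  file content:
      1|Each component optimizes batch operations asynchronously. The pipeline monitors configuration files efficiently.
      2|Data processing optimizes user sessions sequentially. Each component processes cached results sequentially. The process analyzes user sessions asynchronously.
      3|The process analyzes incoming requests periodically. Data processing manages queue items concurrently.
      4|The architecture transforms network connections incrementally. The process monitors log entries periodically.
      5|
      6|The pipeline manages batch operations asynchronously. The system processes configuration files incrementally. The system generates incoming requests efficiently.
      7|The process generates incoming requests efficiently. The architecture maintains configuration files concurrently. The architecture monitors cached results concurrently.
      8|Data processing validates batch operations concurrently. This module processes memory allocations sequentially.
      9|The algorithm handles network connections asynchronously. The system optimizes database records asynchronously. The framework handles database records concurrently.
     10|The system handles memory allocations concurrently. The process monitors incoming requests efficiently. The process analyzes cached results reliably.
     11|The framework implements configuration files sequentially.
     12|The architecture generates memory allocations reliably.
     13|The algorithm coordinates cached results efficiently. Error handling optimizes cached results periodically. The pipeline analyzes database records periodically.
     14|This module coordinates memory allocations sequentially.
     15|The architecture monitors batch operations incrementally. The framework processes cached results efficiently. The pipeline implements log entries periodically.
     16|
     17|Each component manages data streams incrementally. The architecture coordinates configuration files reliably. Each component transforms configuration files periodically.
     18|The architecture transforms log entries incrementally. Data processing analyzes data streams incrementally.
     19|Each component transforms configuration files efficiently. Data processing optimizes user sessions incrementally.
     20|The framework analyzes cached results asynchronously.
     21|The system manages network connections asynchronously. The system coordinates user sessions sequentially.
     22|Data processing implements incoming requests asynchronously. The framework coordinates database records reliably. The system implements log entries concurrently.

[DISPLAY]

ileEditor                 ┃  ┃        
──────────────────────────┨──┨        
ch component optimizes ba▲┃  ┃        
ta processing optimizes u█┃  ┃        
e process analyzes incomi░┃  ┃        
e architecture transforms░┃  ┃        
                         ░┃  ┃        
e pipeline manages batch ░┃  ┃        
e process generates incom░┃  ┃        
ta processing validates b░┃  ┃        
e algorithm handles netwo░┃  ┃        
e system handles memory a░┃  ┃        
e framework implements co░┃  ┃        
e architecture generates ░┃━━┛        


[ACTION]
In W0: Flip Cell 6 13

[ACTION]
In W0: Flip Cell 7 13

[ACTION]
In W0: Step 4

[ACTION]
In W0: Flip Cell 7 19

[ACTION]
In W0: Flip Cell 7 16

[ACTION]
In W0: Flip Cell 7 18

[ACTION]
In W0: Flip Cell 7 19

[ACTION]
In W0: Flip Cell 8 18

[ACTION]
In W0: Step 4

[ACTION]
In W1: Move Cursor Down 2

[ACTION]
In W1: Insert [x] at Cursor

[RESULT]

ileEditor                 ┃  ┃        
──────────────────────────┨──┨        
ch component optimizes ba▲┃  ┃        
ta processing optimizes u█┃  ┃        
he process analyzes incom░┃  ┃        
e architecture transforms░┃  ┃        
                         ░┃  ┃        
e pipeline manages batch ░┃  ┃        
e process generates incom░┃  ┃        
ta processing validates b░┃  ┃        
e algorithm handles netwo░┃  ┃        
e system handles memory a░┃  ┃        
e framework implements co░┃  ┃        
e architecture generates ░┃━━┛        


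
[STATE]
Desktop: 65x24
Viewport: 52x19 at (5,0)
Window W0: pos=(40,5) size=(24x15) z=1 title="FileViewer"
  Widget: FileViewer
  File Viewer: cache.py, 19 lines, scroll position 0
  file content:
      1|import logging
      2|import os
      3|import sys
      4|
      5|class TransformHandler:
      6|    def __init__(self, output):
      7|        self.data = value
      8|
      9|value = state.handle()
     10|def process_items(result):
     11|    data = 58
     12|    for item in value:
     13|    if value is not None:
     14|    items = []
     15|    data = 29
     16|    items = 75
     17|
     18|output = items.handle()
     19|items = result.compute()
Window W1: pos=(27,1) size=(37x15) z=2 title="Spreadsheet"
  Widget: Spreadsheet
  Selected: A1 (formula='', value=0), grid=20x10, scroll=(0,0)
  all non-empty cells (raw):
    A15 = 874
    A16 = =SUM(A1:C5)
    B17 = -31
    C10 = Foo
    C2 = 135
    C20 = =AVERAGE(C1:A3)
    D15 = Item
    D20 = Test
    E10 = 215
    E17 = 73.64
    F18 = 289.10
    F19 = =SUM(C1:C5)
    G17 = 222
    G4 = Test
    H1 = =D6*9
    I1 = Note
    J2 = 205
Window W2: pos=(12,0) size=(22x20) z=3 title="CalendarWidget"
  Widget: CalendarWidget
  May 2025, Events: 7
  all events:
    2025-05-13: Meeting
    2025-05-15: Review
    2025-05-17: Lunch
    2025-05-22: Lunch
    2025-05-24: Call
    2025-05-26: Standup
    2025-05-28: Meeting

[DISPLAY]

       ┏━━━━━━━━━━━━━━━━━━━━┓                       
       ┃ CalendarWidget     ┃━━━━━━━━━━━━━━━━━━━━━━━
       ┠────────────────────┨dsheet                 
       ┃      May 2025      ┃───────────────────────
       ┃Mo Tu We Th Fr Sa Su┃                       
       ┃          1  2  3  4┃ A       B       C     
       ┃ 5  6  7  8  9 10 11┃-----------------------
       ┃12 13* 14 15* 16 17*┃   [0]       0       0 
       ┃19 20 21 22* 23 24* ┃     0       0     135 
       ┃26* 27 28* 29 30 31 ┃     0       0       0 
       ┃                    ┃     0       0       0 
       ┃                    ┃     0       0       0 
       ┃                    ┃     0       0       0 
       ┃                    ┃     0       0       0 
       ┃                    ┃     0       0       0 
       ┃                    ┃━━━━━━━━━━━━━━━━━━━━━━━
       ┃                    ┃      ┃value = state.ha
       ┃                    ┃      ┃def process_item
       ┃                    ┃      ┃    data = 58   


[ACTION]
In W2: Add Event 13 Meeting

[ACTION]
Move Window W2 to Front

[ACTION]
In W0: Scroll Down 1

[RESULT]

       ┏━━━━━━━━━━━━━━━━━━━━┓                       
       ┃ CalendarWidget     ┃━━━━━━━━━━━━━━━━━━━━━━━
       ┠────────────────────┨dsheet                 
       ┃      May 2025      ┃───────────────────────
       ┃Mo Tu We Th Fr Sa Su┃                       
       ┃          1  2  3  4┃ A       B       C     
       ┃ 5  6  7  8  9 10 11┃-----------------------
       ┃12 13* 14 15* 16 17*┃   [0]       0       0 
       ┃19 20 21 22* 23 24* ┃     0       0     135 
       ┃26* 27 28* 29 30 31 ┃     0       0       0 
       ┃                    ┃     0       0       0 
       ┃                    ┃     0       0       0 
       ┃                    ┃     0       0       0 
       ┃                    ┃     0       0       0 
       ┃                    ┃     0       0       0 
       ┃                    ┃━━━━━━━━━━━━━━━━━━━━━━━
       ┃                    ┃      ┃def process_item
       ┃                    ┃      ┃    data = 58   
       ┃                    ┃      ┃    for item in 


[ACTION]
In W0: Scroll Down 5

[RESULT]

       ┏━━━━━━━━━━━━━━━━━━━━┓                       
       ┃ CalendarWidget     ┃━━━━━━━━━━━━━━━━━━━━━━━
       ┠────────────────────┨dsheet                 
       ┃      May 2025      ┃───────────────────────
       ┃Mo Tu We Th Fr Sa Su┃                       
       ┃          1  2  3  4┃ A       B       C     
       ┃ 5  6  7  8  9 10 11┃-----------------------
       ┃12 13* 14 15* 16 17*┃   [0]       0       0 
       ┃19 20 21 22* 23 24* ┃     0       0     135 
       ┃26* 27 28* 29 30 31 ┃     0       0       0 
       ┃                    ┃     0       0       0 
       ┃                    ┃     0       0       0 
       ┃                    ┃     0       0       0 
       ┃                    ┃     0       0       0 
       ┃                    ┃     0       0       0 
       ┃                    ┃━━━━━━━━━━━━━━━━━━━━━━━
       ┃                    ┃      ┃    data = 29   
       ┃                    ┃      ┃    items = 75  
       ┃                    ┃      ┃                


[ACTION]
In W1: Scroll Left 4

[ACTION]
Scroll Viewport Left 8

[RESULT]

            ┏━━━━━━━━━━━━━━━━━━━━┓                  
            ┃ CalendarWidget     ┃━━━━━━━━━━━━━━━━━━
            ┠────────────────────┨dsheet            
            ┃      May 2025      ┃──────────────────
            ┃Mo Tu We Th Fr Sa Su┃                  
            ┃          1  2  3  4┃ A       B       C
            ┃ 5  6  7  8  9 10 11┃------------------
            ┃12 13* 14 15* 16 17*┃   [0]       0    
            ┃19 20 21 22* 23 24* ┃     0       0    
            ┃26* 27 28* 29 30 31 ┃     0       0    
            ┃                    ┃     0       0    
            ┃                    ┃     0       0    
            ┃                    ┃     0       0    
            ┃                    ┃     0       0    
            ┃                    ┃     0       0    
            ┃                    ┃━━━━━━━━━━━━━━━━━━
            ┃                    ┃      ┃    data = 
            ┃                    ┃      ┃    items =
            ┃                    ┃      ┃           


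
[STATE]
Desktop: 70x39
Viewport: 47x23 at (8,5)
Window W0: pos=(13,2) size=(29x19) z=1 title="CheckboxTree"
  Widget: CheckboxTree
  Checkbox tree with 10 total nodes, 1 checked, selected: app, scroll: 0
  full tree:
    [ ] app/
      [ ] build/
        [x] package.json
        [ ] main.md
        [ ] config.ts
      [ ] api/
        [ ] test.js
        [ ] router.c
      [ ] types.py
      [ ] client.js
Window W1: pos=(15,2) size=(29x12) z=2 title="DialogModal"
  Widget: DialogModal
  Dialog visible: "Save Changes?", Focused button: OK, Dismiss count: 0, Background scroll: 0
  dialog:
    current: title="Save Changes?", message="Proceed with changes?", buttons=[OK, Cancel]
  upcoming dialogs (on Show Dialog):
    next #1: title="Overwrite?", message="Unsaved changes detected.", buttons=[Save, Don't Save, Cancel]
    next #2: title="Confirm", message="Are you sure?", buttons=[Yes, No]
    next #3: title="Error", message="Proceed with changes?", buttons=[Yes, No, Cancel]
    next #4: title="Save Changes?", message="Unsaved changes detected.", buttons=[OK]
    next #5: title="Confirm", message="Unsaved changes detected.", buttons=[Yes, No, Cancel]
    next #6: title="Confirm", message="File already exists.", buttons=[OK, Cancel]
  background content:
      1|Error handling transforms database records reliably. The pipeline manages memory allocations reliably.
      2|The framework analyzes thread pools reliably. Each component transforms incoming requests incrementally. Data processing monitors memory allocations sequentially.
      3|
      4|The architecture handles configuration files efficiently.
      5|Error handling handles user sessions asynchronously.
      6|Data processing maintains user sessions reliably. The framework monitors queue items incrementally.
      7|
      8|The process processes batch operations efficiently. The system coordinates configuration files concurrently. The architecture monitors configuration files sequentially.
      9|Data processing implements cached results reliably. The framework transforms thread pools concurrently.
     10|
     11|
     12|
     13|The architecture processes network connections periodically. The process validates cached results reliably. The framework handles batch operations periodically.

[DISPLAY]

     ┃>┃Error handling transforms d┃           
     ┃ ┃Th┌─────────────────────┐re┃           
     ┃ ┃  │    Save Changes?    │  ┃           
     ┃ ┃Th│Proceed with changes?│co┃           
     ┃ ┃Er│    [OK]  Cancel     │er┃           
     ┃ ┃Da└─────────────────────┘ u┃           
     ┃ ┃                           ┃           
     ┃ ┃The process processes batch┃           
     ┃ ┗━━━━━━━━━━━━━━━━━━━━━━━━━━━┛           
     ┃   [ ] client.js           ┃             
     ┃                           ┃             
     ┃                           ┃             
     ┃                           ┃             
     ┃                           ┃             
     ┃                           ┃             
     ┗━━━━━━━━━━━━━━━━━━━━━━━━━━━┛             
                                               
                                               
                                               
                                               
                                               
                                               
                                               


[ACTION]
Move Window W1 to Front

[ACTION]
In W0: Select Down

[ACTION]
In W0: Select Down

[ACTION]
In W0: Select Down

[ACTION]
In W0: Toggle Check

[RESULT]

     ┃ ┃Error handling transforms d┃           
     ┃ ┃Th┌─────────────────────┐re┃           
     ┃ ┃  │    Save Changes?    │  ┃           
     ┃>┃Th│Proceed with changes?│co┃           
     ┃ ┃Er│    [OK]  Cancel     │er┃           
     ┃ ┃Da└─────────────────────┘ u┃           
     ┃ ┃                           ┃           
     ┃ ┃The process processes batch┃           
     ┃ ┗━━━━━━━━━━━━━━━━━━━━━━━━━━━┛           
     ┃   [ ] client.js           ┃             
     ┃                           ┃             
     ┃                           ┃             
     ┃                           ┃             
     ┃                           ┃             
     ┃                           ┃             
     ┗━━━━━━━━━━━━━━━━━━━━━━━━━━━┛             
                                               
                                               
                                               
                                               
                                               
                                               
                                               


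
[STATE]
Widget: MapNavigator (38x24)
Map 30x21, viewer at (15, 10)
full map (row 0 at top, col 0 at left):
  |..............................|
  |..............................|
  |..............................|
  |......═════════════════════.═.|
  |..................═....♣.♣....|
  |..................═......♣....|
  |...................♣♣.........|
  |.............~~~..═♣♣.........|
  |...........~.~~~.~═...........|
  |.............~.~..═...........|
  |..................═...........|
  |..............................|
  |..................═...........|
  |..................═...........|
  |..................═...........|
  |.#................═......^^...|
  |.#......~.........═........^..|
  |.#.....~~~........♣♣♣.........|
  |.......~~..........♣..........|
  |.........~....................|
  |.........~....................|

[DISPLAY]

                                      
                                      
    ..............................    
    ..............................    
    ..............................    
    ......═════════════════════.═.    
    ..................═....♣.♣....    
    ..................═......♣....    
    ...................♣♣.........    
    .............~~~..═♣♣.........    
    ...........~.~~~.~═...........    
    .............~.~..═...........    
    ...............@..═...........    
    ..............................    
    ..................═...........    
    ..................═...........    
    ..................═...........    
    .#................═......^^...    
    .#......~.........═........^..    
    .#.....~~~........♣♣♣.........    
    .......~~..........♣..........    
    .........~....................    
    .........~....................    
                                      


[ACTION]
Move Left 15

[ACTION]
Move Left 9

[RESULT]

                                      
                                      
                   ...................
                   ...................
                   ...................
                   ......═════════════
                   ..................═
                   ..................═
                   ...................
                   .............~~~..═
                   ...........~.~~~.~═
                   .............~.~..═
                   @.................═
                   ...................
                   ..................═
                   ..................═
                   ..................═
                   .#................═
                   .#......~.........═
                   .#.....~~~........♣
                   .......~~..........
                   .........~.........
                   .........~.........
                                      


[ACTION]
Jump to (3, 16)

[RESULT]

                ..................═...
                ..................═...
                ...................♣♣.
                .............~~~..═♣♣.
                ...........~.~~~.~═...
                .............~.~..═...
                ..................═...
                ......................
                ..................═...
                ..................═...
                ..................═...
                .#................═...
                .#.@....~.........═...
                .#.....~~~........♣♣♣.
                .......~~..........♣..
                .........~............
                .........~............
                                      
                                      
                                      
                                      
                                      
                                      
                                      


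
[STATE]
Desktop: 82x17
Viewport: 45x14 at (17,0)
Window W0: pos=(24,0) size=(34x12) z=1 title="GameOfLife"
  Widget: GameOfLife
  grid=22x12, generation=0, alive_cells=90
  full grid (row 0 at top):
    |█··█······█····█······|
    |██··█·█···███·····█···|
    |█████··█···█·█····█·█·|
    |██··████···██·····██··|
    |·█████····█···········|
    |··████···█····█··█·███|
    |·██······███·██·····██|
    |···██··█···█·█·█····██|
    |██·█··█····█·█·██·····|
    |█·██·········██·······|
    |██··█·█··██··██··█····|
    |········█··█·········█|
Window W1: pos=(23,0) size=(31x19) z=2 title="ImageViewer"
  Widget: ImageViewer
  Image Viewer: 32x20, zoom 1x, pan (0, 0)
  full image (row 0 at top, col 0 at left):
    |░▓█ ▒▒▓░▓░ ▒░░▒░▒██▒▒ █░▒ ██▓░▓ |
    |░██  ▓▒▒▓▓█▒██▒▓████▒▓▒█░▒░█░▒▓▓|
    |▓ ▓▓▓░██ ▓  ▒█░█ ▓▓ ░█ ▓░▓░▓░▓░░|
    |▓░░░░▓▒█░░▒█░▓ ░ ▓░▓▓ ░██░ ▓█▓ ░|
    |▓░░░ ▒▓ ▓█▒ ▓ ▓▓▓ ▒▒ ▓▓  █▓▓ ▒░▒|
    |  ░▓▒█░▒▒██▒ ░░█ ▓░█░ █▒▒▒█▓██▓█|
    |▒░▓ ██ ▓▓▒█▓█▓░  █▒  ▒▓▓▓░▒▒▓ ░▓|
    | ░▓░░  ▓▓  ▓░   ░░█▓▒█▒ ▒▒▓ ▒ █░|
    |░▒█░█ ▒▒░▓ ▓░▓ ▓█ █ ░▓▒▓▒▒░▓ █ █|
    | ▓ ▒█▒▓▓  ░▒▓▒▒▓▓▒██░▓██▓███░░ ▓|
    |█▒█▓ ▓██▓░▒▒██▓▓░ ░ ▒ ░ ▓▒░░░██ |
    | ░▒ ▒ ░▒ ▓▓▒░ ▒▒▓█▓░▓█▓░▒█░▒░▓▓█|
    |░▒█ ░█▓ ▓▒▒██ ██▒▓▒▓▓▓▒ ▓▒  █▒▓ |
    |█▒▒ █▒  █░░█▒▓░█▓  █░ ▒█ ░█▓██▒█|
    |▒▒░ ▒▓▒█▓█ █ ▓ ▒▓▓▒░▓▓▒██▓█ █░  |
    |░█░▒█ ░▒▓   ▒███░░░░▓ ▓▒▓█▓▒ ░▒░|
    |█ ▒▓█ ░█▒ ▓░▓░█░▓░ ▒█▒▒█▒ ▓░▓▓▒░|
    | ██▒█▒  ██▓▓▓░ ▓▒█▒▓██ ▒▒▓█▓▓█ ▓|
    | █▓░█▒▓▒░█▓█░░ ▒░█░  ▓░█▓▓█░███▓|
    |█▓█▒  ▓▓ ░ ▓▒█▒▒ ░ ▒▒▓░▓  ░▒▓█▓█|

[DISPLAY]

      ┏━━━━━━━━━━━━━━━━━━━━━━━━━━━━━┓━━━┓    
      ┃ ImageViewer                 ┃   ┃    
      ┠─────────────────────────────┨───┨    
      ┃░▓█ ▒▒▓░▓░ ▒░░▒░▒██▒▒ █░▒ ██▓┃   ┃    
      ┃░██  ▓▒▒▓▓█▒██▒▓████▒▓▒█░▒░█░┃   ┃    
      ┃▓ ▓▓▓░██ ▓  ▒█░█ ▓▓ ░█ ▓░▓░▓░┃   ┃    
      ┃▓░░░░▓▒█░░▒█░▓ ░ ▓░▓▓ ░██░ ▓█┃   ┃    
      ┃▓░░░ ▒▓ ▓█▒ ▓ ▓▓▓ ▒▒ ▓▓  █▓▓ ┃   ┃    
      ┃  ░▓▒█░▒▒██▒ ░░█ ▓░█░ █▒▒▒█▓█┃   ┃    
      ┃▒░▓ ██ ▓▓▒█▓█▓░  █▒  ▒▓▓▓░▒▒▓┃   ┃    
      ┃ ░▓░░  ▓▓  ▓░   ░░█▓▒█▒ ▒▒▓ ▒┃   ┃    
      ┃░▒█░█ ▒▒░▓ ▓░▓ ▓█ █ ░▓▒▓▒▒░▓ ┃━━━┛    
      ┃ ▓ ▒█▒▓▓  ░▒▓▒▒▓▓▒██░▓██▓███░┃        
      ┃█▒█▓ ▓██▓░▒▒██▓▓░ ░ ▒ ░ ▓▒░░░┃        


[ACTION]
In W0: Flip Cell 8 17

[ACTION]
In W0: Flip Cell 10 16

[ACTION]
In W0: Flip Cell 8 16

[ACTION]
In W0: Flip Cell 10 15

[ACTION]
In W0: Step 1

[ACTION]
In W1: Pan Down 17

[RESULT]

      ┏━━━━━━━━━━━━━━━━━━━━━━━━━━━━━┓━━━┓    
      ┃ ImageViewer                 ┃   ┃    
      ┠─────────────────────────────┨───┨    
      ┃ ██▒█▒  ██▓▓▓░ ▓▒█▒▓██ ▒▒▓█▓▓┃   ┃    
      ┃ █▓░█▒▓▒░█▓█░░ ▒░█░  ▓░█▓▓█░█┃   ┃    
      ┃█▓█▒  ▓▓ ░ ▓▒█▒▒ ░ ▒▒▓░▓  ░▒▓┃   ┃    
      ┃                             ┃   ┃    
      ┃                             ┃   ┃    
      ┃                             ┃   ┃    
      ┃                             ┃   ┃    
      ┃                             ┃   ┃    
      ┃                             ┃━━━┛    
      ┃                             ┃        
      ┃                             ┃        


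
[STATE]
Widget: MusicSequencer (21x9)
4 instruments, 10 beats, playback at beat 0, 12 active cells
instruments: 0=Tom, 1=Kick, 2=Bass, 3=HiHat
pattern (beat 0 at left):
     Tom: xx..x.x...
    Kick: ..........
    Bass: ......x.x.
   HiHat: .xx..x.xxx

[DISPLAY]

      ▼123456789     
   Tom██··█·█···     
  Kick··········     
  Bass······█·█·     
 HiHat·██··█·███     
                     
                     
                     
                     


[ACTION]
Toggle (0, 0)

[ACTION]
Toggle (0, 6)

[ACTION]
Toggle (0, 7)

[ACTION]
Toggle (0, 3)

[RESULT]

      ▼123456789     
   Tom·█·██··█··     
  Kick··········     
  Bass······█·█·     
 HiHat·██··█·███     
                     
                     
                     
                     


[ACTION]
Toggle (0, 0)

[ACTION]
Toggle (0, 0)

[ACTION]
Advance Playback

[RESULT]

      0▼23456789     
   Tom·█·██··█··     
  Kick··········     
  Bass······█·█·     
 HiHat·██··█·███     
                     
                     
                     
                     


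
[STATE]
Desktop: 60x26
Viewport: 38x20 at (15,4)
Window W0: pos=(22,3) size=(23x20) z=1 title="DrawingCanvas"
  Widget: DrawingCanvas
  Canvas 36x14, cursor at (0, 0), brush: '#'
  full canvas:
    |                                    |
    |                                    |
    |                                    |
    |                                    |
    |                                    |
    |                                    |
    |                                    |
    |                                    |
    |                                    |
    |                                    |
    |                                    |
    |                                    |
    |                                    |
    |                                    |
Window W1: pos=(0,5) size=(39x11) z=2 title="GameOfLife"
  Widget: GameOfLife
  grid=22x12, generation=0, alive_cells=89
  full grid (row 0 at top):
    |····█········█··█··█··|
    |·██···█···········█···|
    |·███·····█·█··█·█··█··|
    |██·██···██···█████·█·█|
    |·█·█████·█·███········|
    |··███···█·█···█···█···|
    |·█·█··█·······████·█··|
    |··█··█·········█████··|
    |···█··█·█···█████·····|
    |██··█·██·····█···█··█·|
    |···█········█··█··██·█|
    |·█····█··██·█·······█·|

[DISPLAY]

       ┃ DrawingCanvas       ┃        
━━━━━━━━━━━━━━━━━━━━━━━┓─────┨        
                       ┃     ┃        
───────────────────────┨     ┃        
                       ┃     ┃        
████·█·█               ┃     ┃        
········               ┃     ┃        
█···█···               ┃     ┃        
████·█··               ┃     ┃        
·█████··               ┃     ┃        
███·····               ┃     ┃        
━━━━━━━━━━━━━━━━━━━━━━━┛     ┃        
       ┃                     ┃        
       ┃                     ┃        
       ┃                     ┃        
       ┃                     ┃        
       ┃                     ┃        
       ┃                     ┃        
       ┗━━━━━━━━━━━━━━━━━━━━━┛        
                                      


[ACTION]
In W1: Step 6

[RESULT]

       ┃ DrawingCanvas       ┃        
━━━━━━━━━━━━━━━━━━━━━━━┓─────┨        
                       ┃     ┃        
───────────────────────┨     ┃        
                       ┃     ┃        
······█·               ┃     ┃        
·█······               ┃     ┃        
·██·····               ┃     ┃        
█·█·····               ┃     ┃        
██····█·               ┃     ┃        
██···█·█               ┃     ┃        
━━━━━━━━━━━━━━━━━━━━━━━┛     ┃        
       ┃                     ┃        
       ┃                     ┃        
       ┃                     ┃        
       ┃                     ┃        
       ┃                     ┃        
       ┃                     ┃        
       ┗━━━━━━━━━━━━━━━━━━━━━┛        
                                      


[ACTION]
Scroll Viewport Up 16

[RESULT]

                                      
                                      
                                      
       ┏━━━━━━━━━━━━━━━━━━━━━┓        
       ┃ DrawingCanvas       ┃        
━━━━━━━━━━━━━━━━━━━━━━━┓─────┨        
                       ┃     ┃        
───────────────────────┨     ┃        
                       ┃     ┃        
······█·               ┃     ┃        
·█······               ┃     ┃        
·██·····               ┃     ┃        
█·█·····               ┃     ┃        
██····█·               ┃     ┃        
██···█·█               ┃     ┃        
━━━━━━━━━━━━━━━━━━━━━━━┛     ┃        
       ┃                     ┃        
       ┃                     ┃        
       ┃                     ┃        
       ┃                     ┃        


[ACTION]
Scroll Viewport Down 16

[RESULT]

                       ┃     ┃        
───────────────────────┨     ┃        
                       ┃     ┃        
······█·               ┃     ┃        
·█······               ┃     ┃        
·██·····               ┃     ┃        
█·█·····               ┃     ┃        
██····█·               ┃     ┃        
██···█·█               ┃     ┃        
━━━━━━━━━━━━━━━━━━━━━━━┛     ┃        
       ┃                     ┃        
       ┃                     ┃        
       ┃                     ┃        
       ┃                     ┃        
       ┃                     ┃        
       ┃                     ┃        
       ┗━━━━━━━━━━━━━━━━━━━━━┛        
                                      
                                      
                                      


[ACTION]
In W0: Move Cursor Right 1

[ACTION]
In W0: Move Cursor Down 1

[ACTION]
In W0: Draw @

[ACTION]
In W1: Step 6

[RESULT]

                       ┃     ┃        
───────────────────────┨     ┃        
                       ┃     ┃        
···█···█               ┃     ┃        
···█····               ┃     ┃        
···█··█·               ┃     ┃        
█··█·█··               ┃     ┃        
█··████·               ┃     ┃        
·██·█·██               ┃     ┃        
━━━━━━━━━━━━━━━━━━━━━━━┛     ┃        
       ┃                     ┃        
       ┃                     ┃        
       ┃                     ┃        
       ┃                     ┃        
       ┃                     ┃        
       ┃                     ┃        
       ┗━━━━━━━━━━━━━━━━━━━━━┛        
                                      
                                      
                                      
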